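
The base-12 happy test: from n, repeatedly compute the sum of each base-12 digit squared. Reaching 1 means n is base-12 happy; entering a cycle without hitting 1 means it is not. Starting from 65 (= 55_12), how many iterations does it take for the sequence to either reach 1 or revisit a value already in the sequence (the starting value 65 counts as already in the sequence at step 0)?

3

65 = (5,5)_12 → 5² + 5² = 25 + 25 = 50
50 = (4,2)_12 → 4² + 2² = 16 + 4 = 20
20 = (1,8)_12 → 1² + 8² = 1 + 64 = 65  — 65 repeats.
That took 3 steps.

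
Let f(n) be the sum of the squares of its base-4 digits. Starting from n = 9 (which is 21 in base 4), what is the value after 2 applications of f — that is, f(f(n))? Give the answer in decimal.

9 = (2,1)_4 → 2² + 1² = 5
5 = (1,1)_4 → 1² + 1² = 2

2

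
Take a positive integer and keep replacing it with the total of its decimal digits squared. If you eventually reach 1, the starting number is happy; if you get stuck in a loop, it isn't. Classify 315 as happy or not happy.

315 → 3² + 1² + 5² = 35
35 → 3² + 5² = 34
34 → 3² + 4² = 25
25 → 2² + 5² = 29
29 → 2² + 9² = 85
85 → 8² + 5² = 89
89 → 8² + 9² = 145
145 → 1² + 4² + 5² = 42
42 → 4² + 2² = 20
20 → 2² + 0² = 4
4 → 4² = 16
16 → 1² + 6² = 37
37 → 3² + 7² = 58
58 → 5² + 8² = 89  — 89 already seen; the sequence cycles without reaching 1.

not happy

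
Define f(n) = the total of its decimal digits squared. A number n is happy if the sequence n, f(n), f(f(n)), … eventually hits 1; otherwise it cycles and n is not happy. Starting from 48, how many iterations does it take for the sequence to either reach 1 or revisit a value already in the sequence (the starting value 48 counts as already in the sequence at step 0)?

48 → 4² + 8² = 80
80 → 8² + 0² = 64
64 → 6² + 4² = 52
52 → 5² + 2² = 29
29 → 2² + 9² = 85
85 → 8² + 5² = 89
89 → 8² + 9² = 145
145 → 1² + 4² + 5² = 42
42 → 4² + 2² = 20
20 → 2² + 0² = 4
4 → 4² = 16
16 → 1² + 6² = 37
37 → 3² + 7² = 58
58 → 5² + 8² = 89  — 89 repeats.
That took 14 steps.

14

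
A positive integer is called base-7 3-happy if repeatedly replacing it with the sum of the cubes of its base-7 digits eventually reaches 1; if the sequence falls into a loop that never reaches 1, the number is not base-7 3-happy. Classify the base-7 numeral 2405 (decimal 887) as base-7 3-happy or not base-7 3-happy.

887 = (2,4,0,5)_7 → 2³ + 4³ + 0³ + 5³ = 197
197 = (4,0,1)_7 → 4³ + 0³ + 1³ = 65
65 = (1,2,2)_7 → 1³ + 2³ + 2³ = 17
17 = (2,3)_7 → 2³ + 3³ = 35
35 = (5,0)_7 → 5³ + 0³ = 125
125 = (2,3,6)_7 → 2³ + 3³ + 6³ = 251
251 = (5,0,6)_7 → 5³ + 0³ + 6³ = 341
341 = (6,6,5)_7 → 6³ + 6³ + 5³ = 557
557 = (1,4,2,4)_7 → 1³ + 4³ + 2³ + 4³ = 137
137 = (2,5,4)_7 → 2³ + 5³ + 4³ = 197  — 197 already seen; the sequence cycles without reaching 1.

not base-7 3-happy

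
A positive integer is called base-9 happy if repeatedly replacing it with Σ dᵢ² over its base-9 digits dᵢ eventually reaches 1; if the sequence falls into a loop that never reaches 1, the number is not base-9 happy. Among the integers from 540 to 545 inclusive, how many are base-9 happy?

540: 540 → 72 → 64 → 50 → 50  — not base-9 happy
541: 541 → 73 → 65 → 53 → 89 → 65  — not base-9 happy
542: 542 → 76 → 80 → 128 → 30 → 18 → 4 → 16 → 50 → 50  — not base-9 happy
543: 543 → 81 → 1  — base-9 happy
544: 544 → 88 → 50 → 50  — not base-9 happy
545: 545 → 97 → 51 → 61 → 85 → 17 → 65 → 53 → 89 → 65  — not base-9 happy
base-9 happy: 543

1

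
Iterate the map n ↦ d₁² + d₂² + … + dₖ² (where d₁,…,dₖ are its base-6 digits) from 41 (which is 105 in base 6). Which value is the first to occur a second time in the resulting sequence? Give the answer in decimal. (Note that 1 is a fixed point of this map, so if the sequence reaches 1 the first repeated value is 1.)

41

41 = (1,0,5)_6 → 1² + 0² + 5² = 26
26 = (4,2)_6 → 4² + 2² = 20
20 = (3,2)_6 → 3² + 2² = 13
13 = (2,1)_6 → 2² + 1² = 5
5 = (5)_6 → 5² = 25
25 = (4,1)_6 → 4² + 1² = 17
17 = (2,5)_6 → 2² + 5² = 29
29 = (4,5)_6 → 4² + 5² = 41  — 41 already appeared earlier.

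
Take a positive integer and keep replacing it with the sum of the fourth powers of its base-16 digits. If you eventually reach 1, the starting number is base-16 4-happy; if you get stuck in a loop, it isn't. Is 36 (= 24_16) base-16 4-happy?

36 = (2,4)_16 → 2⁴ + 4⁴ = 16 + 256 = 272
272 = (1,1,0)_16 → 1⁴ + 1⁴ + 0⁴ = 1 + 1 + 0 = 2
2 = (2)_16 → 2⁴ = 16
16 = (1,0)_16 → 1⁴ + 0⁴ = 1 + 0 = 1  — reached 1.

base-16 4-happy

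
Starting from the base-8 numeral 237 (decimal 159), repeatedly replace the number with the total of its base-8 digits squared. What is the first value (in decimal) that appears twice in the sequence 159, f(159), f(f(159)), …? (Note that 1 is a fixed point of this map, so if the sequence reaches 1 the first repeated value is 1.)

25

159 = (2,3,7)_8 → 62
62 = (7,6)_8 → 85
85 = (1,2,5)_8 → 30
30 = (3,6)_8 → 45
45 = (5,5)_8 → 50
50 = (6,2)_8 → 40
40 = (5,0)_8 → 25
25 = (3,1)_8 → 10
10 = (1,2)_8 → 5
5 = (5)_8 → 25  — 25 already appeared earlier.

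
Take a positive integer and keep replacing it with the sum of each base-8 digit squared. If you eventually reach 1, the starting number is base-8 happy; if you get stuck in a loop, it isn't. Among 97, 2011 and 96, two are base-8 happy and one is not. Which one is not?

97: 97 → 18 → 8 → 1  — reaches 1 (base-8 happy)
2011: 2011 → 76 → 18 → 8 → 1  — reaches 1 (base-8 happy)
96: 96 → 17 → 5 → 25 → 10 → 5  — repeats 5 (not base-8 happy)

96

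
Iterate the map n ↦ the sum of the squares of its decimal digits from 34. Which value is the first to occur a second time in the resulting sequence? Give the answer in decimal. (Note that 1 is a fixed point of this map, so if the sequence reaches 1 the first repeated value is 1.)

34 → 3² + 4² = 9 + 16 = 25
25 → 2² + 5² = 4 + 25 = 29
29 → 2² + 9² = 4 + 81 = 85
85 → 8² + 5² = 64 + 25 = 89
89 → 8² + 9² = 64 + 81 = 145
145 → 1² + 4² + 5² = 1 + 16 + 25 = 42
42 → 4² + 2² = 16 + 4 = 20
20 → 2² + 0² = 4 + 0 = 4
4 → 4² = 16
16 → 1² + 6² = 1 + 36 = 37
37 → 3² + 7² = 9 + 49 = 58
58 → 5² + 8² = 25 + 64 = 89  — 89 already appeared earlier.

89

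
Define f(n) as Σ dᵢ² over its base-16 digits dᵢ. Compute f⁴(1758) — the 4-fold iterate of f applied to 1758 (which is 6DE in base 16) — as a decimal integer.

8

1758 = (6,13,14)_16 → 6² + 13² + 14² = 401
401 = (1,9,1)_16 → 1² + 9² + 1² = 83
83 = (5,3)_16 → 5² + 3² = 34
34 = (2,2)_16 → 2² + 2² = 8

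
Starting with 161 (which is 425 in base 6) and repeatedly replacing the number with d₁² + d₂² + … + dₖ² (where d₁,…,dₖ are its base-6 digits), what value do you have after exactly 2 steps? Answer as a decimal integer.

11

161 = (4,2,5)_6 → 4² + 2² + 5² = 16 + 4 + 25 = 45
45 = (1,1,3)_6 → 1² + 1² + 3² = 1 + 1 + 9 = 11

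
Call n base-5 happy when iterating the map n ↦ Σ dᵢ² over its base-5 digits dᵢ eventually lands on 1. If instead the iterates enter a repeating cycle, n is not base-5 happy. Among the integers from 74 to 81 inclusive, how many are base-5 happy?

74: 74 → 36 → 6 → 2 → 4 → 16 → 10 → 4  — not base-5 happy
75: 75 → 9 → 17 → 13 → 13  — not base-5 happy
76: 76 → 10 → 4 → 16 → 10  — not base-5 happy
77: 77 → 13 → 13  — not base-5 happy
78: 78 → 18 → 18  — not base-5 happy
79: 79 → 25 → 1  — base-5 happy
80: 80 → 10 → 4 → 16 → 10  — not base-5 happy
81: 81 → 11 → 5 → 1  — base-5 happy
base-5 happy: 79, 81

2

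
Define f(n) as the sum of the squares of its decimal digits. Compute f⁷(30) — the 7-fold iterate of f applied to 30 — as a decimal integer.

89

30 → 3² + 0² = 9
9 → 9² = 81
81 → 8² + 1² = 65
65 → 6² + 5² = 61
61 → 6² + 1² = 37
37 → 3² + 7² = 58
58 → 5² + 8² = 89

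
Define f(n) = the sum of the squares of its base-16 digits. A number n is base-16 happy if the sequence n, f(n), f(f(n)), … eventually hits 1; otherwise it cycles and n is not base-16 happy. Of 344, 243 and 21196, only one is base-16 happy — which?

344: 344 → 90 → 125 → 218 → 269 → 170 → 200 → 208 → 169 → 181 → 146 → 85 → 50 → 13 → 169  — repeats 169 (not base-16 happy)
243: 243 → 234 → 296 → 69 → 41 → 85 → 50 → 13 → 169 → 181 → 146 → 85  — repeats 85 (not base-16 happy)
21196: 21196 → 317 → 179 → 130 → 68 → 32 → 4 → 16 → 1  — reaches 1 (base-16 happy)

21196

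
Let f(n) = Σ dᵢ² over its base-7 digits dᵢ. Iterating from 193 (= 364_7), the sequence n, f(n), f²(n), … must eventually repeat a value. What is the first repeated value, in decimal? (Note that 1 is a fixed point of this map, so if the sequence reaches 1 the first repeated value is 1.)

45

193 = (3,6,4)_7 → 3² + 6² + 4² = 9 + 36 + 16 = 61
61 = (1,1,5)_7 → 1² + 1² + 5² = 1 + 1 + 25 = 27
27 = (3,6)_7 → 3² + 6² = 9 + 36 = 45
45 = (6,3)_7 → 6² + 3² = 36 + 9 = 45  — 45 already appeared earlier.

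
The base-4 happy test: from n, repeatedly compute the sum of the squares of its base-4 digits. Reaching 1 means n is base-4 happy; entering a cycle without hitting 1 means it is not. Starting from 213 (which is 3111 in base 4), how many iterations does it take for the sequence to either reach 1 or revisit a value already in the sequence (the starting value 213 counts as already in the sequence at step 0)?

6

213 = (3,1,1,1)_4 → 3² + 1² + 1² + 1² = 12
12 = (3,0)_4 → 3² + 0² = 9
9 = (2,1)_4 → 2² + 1² = 5
5 = (1,1)_4 → 1² + 1² = 2
2 = (2)_4 → 2² = 4
4 = (1,0)_4 → 1² + 0² = 1  — reached 1.
That took 6 steps.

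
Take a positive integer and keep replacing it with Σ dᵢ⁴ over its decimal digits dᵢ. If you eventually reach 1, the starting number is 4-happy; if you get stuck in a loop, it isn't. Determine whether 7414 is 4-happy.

not 4-happy

7414 → 7⁴ + 4⁴ + 1⁴ + 4⁴ = 2401 + 256 + 1 + 256 = 2914
2914 → 2⁴ + 9⁴ + 1⁴ + 4⁴ = 16 + 6561 + 1 + 256 = 6834
6834 → 6⁴ + 8⁴ + 3⁴ + 4⁴ = 1296 + 4096 + 81 + 256 = 5729
5729 → 5⁴ + 7⁴ + 2⁴ + 9⁴ = 625 + 2401 + 16 + 6561 = 9603
9603 → 9⁴ + 6⁴ + 0⁴ + 3⁴ = 6561 + 1296 + 0 + 81 = 7938
7938 → 7⁴ + 9⁴ + 3⁴ + 8⁴ = 2401 + 6561 + 81 + 4096 = 13139
13139 → 1⁴ + 3⁴ + 1⁴ + 3⁴ + 9⁴ = 1 + 81 + 1 + 81 + 6561 = 6725
6725 → 6⁴ + 7⁴ + 2⁴ + 5⁴ = 1296 + 2401 + 16 + 625 = 4338
4338 → 4⁴ + 3⁴ + 3⁴ + 8⁴ = 256 + 81 + 81 + 4096 = 4514
4514 → 4⁴ + 5⁴ + 1⁴ + 4⁴ = 256 + 625 + 1 + 256 = 1138
1138 → 1⁴ + 1⁴ + 3⁴ + 8⁴ = 1 + 1 + 81 + 4096 = 4179
4179 → 4⁴ + 1⁴ + 7⁴ + 9⁴ = 256 + 1 + 2401 + 6561 = 9219
9219 → 9⁴ + 2⁴ + 1⁴ + 9⁴ = 6561 + 16 + 1 + 6561 = 13139  — 13139 already seen; the sequence cycles without reaching 1.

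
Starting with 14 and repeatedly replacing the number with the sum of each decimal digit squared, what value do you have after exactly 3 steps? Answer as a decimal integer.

14 → 1² + 4² = 1 + 16 = 17
17 → 1² + 7² = 1 + 49 = 50
50 → 5² + 0² = 25 + 0 = 25

25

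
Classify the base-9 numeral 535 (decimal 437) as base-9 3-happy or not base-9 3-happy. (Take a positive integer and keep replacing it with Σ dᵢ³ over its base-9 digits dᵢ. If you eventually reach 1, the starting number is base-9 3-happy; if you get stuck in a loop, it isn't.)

437 = (5,3,5)_9 → 5³ + 3³ + 5³ = 277
277 = (3,3,7)_9 → 3³ + 3³ + 7³ = 397
397 = (4,8,1)_9 → 4³ + 8³ + 1³ = 577
577 = (7,1,1)_9 → 7³ + 1³ + 1³ = 345
345 = (4,2,3)_9 → 4³ + 2³ + 3³ = 99
99 = (1,2,0)_9 → 1³ + 2³ + 0³ = 9
9 = (1,0)_9 → 1³ + 0³ = 1  — reached 1.

base-9 3-happy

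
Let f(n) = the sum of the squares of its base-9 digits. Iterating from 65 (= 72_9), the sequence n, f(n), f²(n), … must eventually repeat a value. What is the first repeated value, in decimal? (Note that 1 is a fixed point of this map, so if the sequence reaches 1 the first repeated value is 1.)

65 = (7,2)_9 → 7² + 2² = 49 + 4 = 53
53 = (5,8)_9 → 5² + 8² = 25 + 64 = 89
89 = (1,0,8)_9 → 1² + 0² + 8² = 1 + 0 + 64 = 65  — 65 already appeared earlier.

65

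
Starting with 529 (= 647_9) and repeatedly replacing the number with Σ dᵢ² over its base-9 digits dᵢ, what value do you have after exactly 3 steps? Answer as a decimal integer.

1

529 = (6,4,7)_9 → 101
101 = (1,2,2)_9 → 9
9 = (1,0)_9 → 1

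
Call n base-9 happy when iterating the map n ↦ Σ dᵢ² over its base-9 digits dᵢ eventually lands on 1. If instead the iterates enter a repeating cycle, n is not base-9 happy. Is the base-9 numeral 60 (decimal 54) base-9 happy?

54 = (6,0)_9 → 6² + 0² = 36 + 0 = 36
36 = (4,0)_9 → 4² + 0² = 16 + 0 = 16
16 = (1,7)_9 → 1² + 7² = 1 + 49 = 50
50 = (5,5)_9 → 5² + 5² = 25 + 25 = 50  — 50 already seen; the sequence cycles without reaching 1.

not base-9 happy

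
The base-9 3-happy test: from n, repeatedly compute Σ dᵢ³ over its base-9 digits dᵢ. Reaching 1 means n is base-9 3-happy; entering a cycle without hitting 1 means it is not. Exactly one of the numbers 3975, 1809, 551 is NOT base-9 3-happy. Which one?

3975: 3975 → 405 → 125 → 577 → 345 → 99 → 9 → 1  — reaches 1 (base-9 3-happy)
1809: 1809 → 99 → 9 → 1  — reaches 1 (base-9 3-happy)
551: 551 → 567 → 343 → 73 → 513 → 243 → 27 → 27  — repeats 27 (not base-9 3-happy)

551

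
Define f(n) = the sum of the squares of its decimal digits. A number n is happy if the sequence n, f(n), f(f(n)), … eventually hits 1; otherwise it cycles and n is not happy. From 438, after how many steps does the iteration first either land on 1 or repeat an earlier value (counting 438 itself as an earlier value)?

438 → 4² + 3² + 8² = 89
89 → 8² + 9² = 145
145 → 1² + 4² + 5² = 42
42 → 4² + 2² = 20
20 → 2² + 0² = 4
4 → 4² = 16
16 → 1² + 6² = 37
37 → 3² + 7² = 58
58 → 5² + 8² = 89  — 89 repeats.
That took 9 steps.

9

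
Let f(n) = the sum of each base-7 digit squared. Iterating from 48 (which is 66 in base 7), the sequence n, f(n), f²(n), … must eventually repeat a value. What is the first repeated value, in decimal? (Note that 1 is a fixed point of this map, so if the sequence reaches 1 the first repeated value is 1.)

48 = (6,6)_7 → 6² + 6² = 72
72 = (1,3,2)_7 → 1² + 3² + 2² = 14
14 = (2,0)_7 → 2² + 0² = 4
4 = (4)_7 → 4² = 16
16 = (2,2)_7 → 2² + 2² = 8
8 = (1,1)_7 → 1² + 1² = 2
2 = (2)_7 → 2² = 4  — 4 already appeared earlier.

4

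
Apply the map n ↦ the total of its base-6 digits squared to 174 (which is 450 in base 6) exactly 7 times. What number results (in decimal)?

174 = (4,5,0)_6 → 4² + 5² + 0² = 41
41 = (1,0,5)_6 → 1² + 0² + 5² = 26
26 = (4,2)_6 → 4² + 2² = 20
20 = (3,2)_6 → 3² + 2² = 13
13 = (2,1)_6 → 2² + 1² = 5
5 = (5)_6 → 5² = 25
25 = (4,1)_6 → 4² + 1² = 17

17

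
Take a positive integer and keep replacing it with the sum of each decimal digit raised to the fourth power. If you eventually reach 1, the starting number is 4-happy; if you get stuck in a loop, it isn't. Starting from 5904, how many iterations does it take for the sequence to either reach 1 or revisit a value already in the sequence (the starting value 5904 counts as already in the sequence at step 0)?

13

5904 → 5⁴ + 9⁴ + 0⁴ + 4⁴ = 625 + 6561 + 0 + 256 = 7442
7442 → 7⁴ + 4⁴ + 4⁴ + 2⁴ = 2401 + 256 + 256 + 16 = 2929
2929 → 2⁴ + 9⁴ + 2⁴ + 9⁴ = 16 + 6561 + 16 + 6561 = 13154
13154 → 1⁴ + 3⁴ + 1⁴ + 5⁴ + 4⁴ = 1 + 81 + 1 + 625 + 256 = 964
964 → 9⁴ + 6⁴ + 4⁴ = 6561 + 1296 + 256 = 8113
8113 → 8⁴ + 1⁴ + 1⁴ + 3⁴ = 4096 + 1 + 1 + 81 = 4179
4179 → 4⁴ + 1⁴ + 7⁴ + 9⁴ = 256 + 1 + 2401 + 6561 = 9219
9219 → 9⁴ + 2⁴ + 1⁴ + 9⁴ = 6561 + 16 + 1 + 6561 = 13139
13139 → 1⁴ + 3⁴ + 1⁴ + 3⁴ + 9⁴ = 1 + 81 + 1 + 81 + 6561 = 6725
6725 → 6⁴ + 7⁴ + 2⁴ + 5⁴ = 1296 + 2401 + 16 + 625 = 4338
4338 → 4⁴ + 3⁴ + 3⁴ + 8⁴ = 256 + 81 + 81 + 4096 = 4514
4514 → 4⁴ + 5⁴ + 1⁴ + 4⁴ = 256 + 625 + 1 + 256 = 1138
1138 → 1⁴ + 1⁴ + 3⁴ + 8⁴ = 1 + 1 + 81 + 4096 = 4179  — 4179 repeats.
That took 13 steps.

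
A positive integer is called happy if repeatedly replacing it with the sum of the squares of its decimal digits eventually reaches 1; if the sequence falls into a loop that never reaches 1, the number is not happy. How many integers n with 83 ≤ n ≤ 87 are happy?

1

83: 83 → 73 → 58 → 89 → 145 → 42 → 20 → 4 → 16 → 37 → 58  (repeats 58)
84: 84 → 80 → 64 → 52 → 29 → 85 → 89 → 145 → 42 → 20 → 4 → 16 → 37 → 58 → 89  (repeats 89)
85: 85 → 89 → 145 → 42 → 20 → 4 → 16 → 37 → 58 → 89  (repeats 89)
86: 86 → 100 → 1  (reaches 1)
87: 87 → 113 → 11 → 2 → 4 → 16 → 37 → 58 → 89 → 145 → 42 → 20 → 4  (repeats 4)
happy: 86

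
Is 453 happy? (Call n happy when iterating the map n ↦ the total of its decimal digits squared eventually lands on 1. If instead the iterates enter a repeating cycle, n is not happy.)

not happy

453 → 4² + 5² + 3² = 16 + 25 + 9 = 50
50 → 5² + 0² = 25 + 0 = 25
25 → 2² + 5² = 4 + 25 = 29
29 → 2² + 9² = 4 + 81 = 85
85 → 8² + 5² = 64 + 25 = 89
89 → 8² + 9² = 64 + 81 = 145
145 → 1² + 4² + 5² = 1 + 16 + 25 = 42
42 → 4² + 2² = 16 + 4 = 20
20 → 2² + 0² = 4 + 0 = 4
4 → 4² = 16
16 → 1² + 6² = 1 + 36 = 37
37 → 3² + 7² = 9 + 49 = 58
58 → 5² + 8² = 25 + 64 = 89  — 89 already seen; the sequence cycles without reaching 1.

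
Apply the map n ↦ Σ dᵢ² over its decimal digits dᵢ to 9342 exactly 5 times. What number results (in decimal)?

37

9342 → 9² + 3² + 4² + 2² = 81 + 9 + 16 + 4 = 110
110 → 1² + 1² + 0² = 1 + 1 + 0 = 2
2 → 2² = 4
4 → 4² = 16
16 → 1² + 6² = 1 + 36 = 37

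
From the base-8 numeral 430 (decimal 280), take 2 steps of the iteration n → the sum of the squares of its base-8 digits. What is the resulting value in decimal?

280 = (4,3,0)_8 → 4² + 3² + 0² = 16 + 9 + 0 = 25
25 = (3,1)_8 → 3² + 1² = 9 + 1 = 10

10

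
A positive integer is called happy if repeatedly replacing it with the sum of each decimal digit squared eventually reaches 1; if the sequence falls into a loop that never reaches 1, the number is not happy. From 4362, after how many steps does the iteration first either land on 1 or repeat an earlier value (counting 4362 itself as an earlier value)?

4362 → 4² + 3² + 6² + 2² = 16 + 9 + 36 + 4 = 65
65 → 6² + 5² = 36 + 25 = 61
61 → 6² + 1² = 36 + 1 = 37
37 → 3² + 7² = 9 + 49 = 58
58 → 5² + 8² = 25 + 64 = 89
89 → 8² + 9² = 64 + 81 = 145
145 → 1² + 4² + 5² = 1 + 16 + 25 = 42
42 → 4² + 2² = 16 + 4 = 20
20 → 2² + 0² = 4 + 0 = 4
4 → 4² = 16
16 → 1² + 6² = 1 + 36 = 37  — 37 repeats.
That took 11 steps.

11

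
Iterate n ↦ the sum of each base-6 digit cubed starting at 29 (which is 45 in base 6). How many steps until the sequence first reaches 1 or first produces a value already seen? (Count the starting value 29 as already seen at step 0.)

9

29 = (4,5)_6 → 4³ + 5³ = 189
189 = (5,1,3)_6 → 5³ + 1³ + 3³ = 153
153 = (4,1,3)_6 → 4³ + 1³ + 3³ = 92
92 = (2,3,2)_6 → 2³ + 3³ + 2³ = 43
43 = (1,1,1)_6 → 1³ + 1³ + 1³ = 3
3 = (3)_6 → 3³ = 27
27 = (4,3)_6 → 4³ + 3³ = 91
91 = (2,3,1)_6 → 2³ + 3³ + 1³ = 36
36 = (1,0,0)_6 → 1³ + 0³ + 0³ = 1  — reached 1.
That took 9 steps.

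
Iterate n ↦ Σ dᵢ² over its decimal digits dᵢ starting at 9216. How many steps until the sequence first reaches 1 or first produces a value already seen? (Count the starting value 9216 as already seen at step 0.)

9216 → 9² + 2² + 1² + 6² = 81 + 4 + 1 + 36 = 122
122 → 1² + 2² + 2² = 1 + 4 + 4 = 9
9 → 9² = 81
81 → 8² + 1² = 64 + 1 = 65
65 → 6² + 5² = 36 + 25 = 61
61 → 6² + 1² = 36 + 1 = 37
37 → 3² + 7² = 9 + 49 = 58
58 → 5² + 8² = 25 + 64 = 89
89 → 8² + 9² = 64 + 81 = 145
145 → 1² + 4² + 5² = 1 + 16 + 25 = 42
42 → 4² + 2² = 16 + 4 = 20
20 → 2² + 0² = 4 + 0 = 4
4 → 4² = 16
16 → 1² + 6² = 1 + 36 = 37  — 37 repeats.
That took 14 steps.

14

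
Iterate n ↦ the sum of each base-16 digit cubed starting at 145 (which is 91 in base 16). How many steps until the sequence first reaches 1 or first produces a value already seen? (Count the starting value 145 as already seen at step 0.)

15

145 = (9,1)_16 → 9³ + 1³ = 729 + 1 = 730
730 = (2,13,10)_16 → 2³ + 13³ + 10³ = 8 + 2197 + 1000 = 3205
3205 = (12,8,5)_16 → 12³ + 8³ + 5³ = 1728 + 512 + 125 = 2365
2365 = (9,3,13)_16 → 9³ + 3³ + 13³ = 729 + 27 + 2197 = 2953
2953 = (11,8,9)_16 → 11³ + 8³ + 9³ = 1331 + 512 + 729 = 2572
2572 = (10,0,12)_16 → 10³ + 0³ + 12³ = 1000 + 0 + 1728 = 2728
2728 = (10,10,8)_16 → 10³ + 10³ + 8³ = 1000 + 1000 + 512 = 2512
2512 = (9,13,0)_16 → 9³ + 13³ + 0³ = 729 + 2197 + 0 = 2926
2926 = (11,6,14)_16 → 11³ + 6³ + 14³ = 1331 + 216 + 2744 = 4291
4291 = (1,0,12,3)_16 → 1³ + 0³ + 12³ + 3³ = 1 + 0 + 1728 + 27 = 1756
1756 = (6,13,12)_16 → 6³ + 13³ + 12³ = 216 + 2197 + 1728 = 4141
4141 = (1,0,2,13)_16 → 1³ + 0³ + 2³ + 13³ = 1 + 0 + 8 + 2197 = 2206
2206 = (8,9,14)_16 → 8³ + 9³ + 14³ = 512 + 729 + 2744 = 3985
3985 = (15,9,1)_16 → 15³ + 9³ + 1³ = 3375 + 729 + 1 = 4105
4105 = (1,0,0,9)_16 → 1³ + 0³ + 0³ + 9³ = 1 + 0 + 0 + 729 = 730  — 730 repeats.
That took 15 steps.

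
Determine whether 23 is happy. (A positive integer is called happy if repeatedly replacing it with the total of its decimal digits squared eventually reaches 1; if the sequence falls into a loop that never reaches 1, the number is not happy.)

happy

23 → 2² + 3² = 13
13 → 1² + 3² = 10
10 → 1² + 0² = 1  — reached 1.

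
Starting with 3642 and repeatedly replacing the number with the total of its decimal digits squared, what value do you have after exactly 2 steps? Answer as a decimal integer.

61

3642 → 3² + 6² + 4² + 2² = 65
65 → 6² + 5² = 61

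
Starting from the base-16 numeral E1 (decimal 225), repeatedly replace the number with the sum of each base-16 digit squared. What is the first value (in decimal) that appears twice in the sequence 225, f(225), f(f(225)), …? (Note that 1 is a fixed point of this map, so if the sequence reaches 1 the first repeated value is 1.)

169

225 = (14,1)_16 → 197
197 = (12,5)_16 → 169
169 = (10,9)_16 → 181
181 = (11,5)_16 → 146
146 = (9,2)_16 → 85
85 = (5,5)_16 → 50
50 = (3,2)_16 → 13
13 = (13)_16 → 169  — 169 already appeared earlier.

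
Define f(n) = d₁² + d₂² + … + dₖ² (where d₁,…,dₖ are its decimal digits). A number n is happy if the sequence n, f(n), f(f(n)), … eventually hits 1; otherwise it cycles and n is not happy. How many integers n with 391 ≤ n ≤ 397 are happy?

3

391: 391 → 91 → 82 → 68 → 100 → 1  (reaches 1)
392: 392 → 94 → 97 → 130 → 10 → 1  (reaches 1)
393: 393 → 99 → 162 → 41 → 17 → 50 → 25 → 29 → 85 → 89 → 145 → 42 → 20 → 4 → 16 → 37 → 58 → 89  (repeats 89)
394: 394 → 106 → 37 → 58 → 89 → 145 → 42 → 20 → 4 → 16 → 37  (repeats 37)
395: 395 → 115 → 27 → 53 → 34 → 25 → 29 → 85 → 89 → 145 → 42 → 20 → 4 → 16 → 37 → 58 → 89  (repeats 89)
396: 396 → 126 → 41 → 17 → 50 → 25 → 29 → 85 → 89 → 145 → 42 → 20 → 4 → 16 → 37 → 58 → 89  (repeats 89)
397: 397 → 139 → 91 → 82 → 68 → 100 → 1  (reaches 1)
happy: 391, 392, 397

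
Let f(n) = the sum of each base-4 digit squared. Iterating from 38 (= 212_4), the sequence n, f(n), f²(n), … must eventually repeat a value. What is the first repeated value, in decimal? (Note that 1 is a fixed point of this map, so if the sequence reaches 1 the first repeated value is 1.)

1

38 = (2,1,2)_4 → 2² + 1² + 2² = 4 + 1 + 4 = 9
9 = (2,1)_4 → 2² + 1² = 4 + 1 = 5
5 = (1,1)_4 → 1² + 1² = 1 + 1 = 2
2 = (2)_4 → 2² = 4
4 = (1,0)_4 → 1² + 0² = 1 + 0 = 1  — reached the fixed point 1.
1 → 1, so 1 is the first repeated value.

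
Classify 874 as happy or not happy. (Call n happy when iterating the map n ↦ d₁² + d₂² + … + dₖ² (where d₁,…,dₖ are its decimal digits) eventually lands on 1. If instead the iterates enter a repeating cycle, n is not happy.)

874 → 8² + 7² + 4² = 129
129 → 1² + 2² + 9² = 86
86 → 8² + 6² = 100
100 → 1² + 0² + 0² = 1  — reached 1.

happy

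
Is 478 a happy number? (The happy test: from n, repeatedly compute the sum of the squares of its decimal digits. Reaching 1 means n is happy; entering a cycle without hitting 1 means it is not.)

happy

478 → 4² + 7² + 8² = 16 + 49 + 64 = 129
129 → 1² + 2² + 9² = 1 + 4 + 81 = 86
86 → 8² + 6² = 64 + 36 = 100
100 → 1² + 0² + 0² = 1 + 0 + 0 = 1  — reached 1.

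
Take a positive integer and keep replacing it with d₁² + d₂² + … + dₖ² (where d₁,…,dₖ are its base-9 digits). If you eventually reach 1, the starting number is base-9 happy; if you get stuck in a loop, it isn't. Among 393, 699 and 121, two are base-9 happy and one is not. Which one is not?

121

393: 393 → 101 → 9 → 1  — reaches 1 (base-9 happy)
699: 699 → 125 → 81 → 1  — reaches 1 (base-9 happy)
121: 121 → 33 → 45 → 25 → 53 → 89 → 65 → 53  — repeats 53 (not base-9 happy)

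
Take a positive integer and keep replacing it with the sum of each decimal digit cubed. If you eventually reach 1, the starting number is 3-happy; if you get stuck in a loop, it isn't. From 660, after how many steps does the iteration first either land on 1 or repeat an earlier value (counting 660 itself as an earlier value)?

7

660 → 432
432 → 99
99 → 1458
1458 → 702
702 → 351
351 → 153
153 → 153  — 153 repeats.
That took 7 steps.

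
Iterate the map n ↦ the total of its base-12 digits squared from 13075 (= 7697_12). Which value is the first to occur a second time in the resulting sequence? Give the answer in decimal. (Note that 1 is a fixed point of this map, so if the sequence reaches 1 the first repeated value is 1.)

100

13075 = (7,6,9,7)_12 → 215
215 = (1,5,11)_12 → 147
147 = (1,0,3)_12 → 10
10 = (10)_12 → 100
100 = (8,4)_12 → 80
80 = (6,8)_12 → 100  — 100 already appeared earlier.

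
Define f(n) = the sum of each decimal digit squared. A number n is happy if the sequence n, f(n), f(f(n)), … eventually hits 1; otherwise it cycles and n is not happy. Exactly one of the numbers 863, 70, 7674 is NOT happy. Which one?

7674

863: 863 → 109 → 82 → 68 → 100 → 1  — reaches 1 (happy)
70: 70 → 49 → 97 → 130 → 10 → 1  — reaches 1 (happy)
7674: 7674 → 150 → 26 → 40 → 16 → 37 → 58 → 89 → 145 → 42 → 20 → 4 → 16  — repeats 16 (not happy)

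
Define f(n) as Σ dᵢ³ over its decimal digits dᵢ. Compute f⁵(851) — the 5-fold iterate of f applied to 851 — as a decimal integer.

1025

851 → 638
638 → 755
755 → 593
593 → 881
881 → 1025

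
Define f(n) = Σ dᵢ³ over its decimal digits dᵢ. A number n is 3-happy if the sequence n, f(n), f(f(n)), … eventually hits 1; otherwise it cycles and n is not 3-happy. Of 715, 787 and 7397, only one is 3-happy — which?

787

715: 715 → 469 → 1009 → 730 → 370 → 370  — repeats 370 (not 3-happy)
787: 787 → 1198 → 1243 → 100 → 1  — reaches 1 (3-happy)
7397: 7397 → 1442 → 137 → 371 → 371  — repeats 371 (not 3-happy)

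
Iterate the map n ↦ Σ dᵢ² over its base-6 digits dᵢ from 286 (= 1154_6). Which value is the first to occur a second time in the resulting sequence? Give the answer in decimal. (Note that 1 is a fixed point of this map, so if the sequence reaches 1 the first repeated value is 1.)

17

286 = (1,1,5,4)_6 → 1² + 1² + 5² + 4² = 1 + 1 + 25 + 16 = 43
43 = (1,1,1)_6 → 1² + 1² + 1² = 1 + 1 + 1 = 3
3 = (3)_6 → 3² = 9
9 = (1,3)_6 → 1² + 3² = 1 + 9 = 10
10 = (1,4)_6 → 1² + 4² = 1 + 16 = 17
17 = (2,5)_6 → 2² + 5² = 4 + 25 = 29
29 = (4,5)_6 → 4² + 5² = 16 + 25 = 41
41 = (1,0,5)_6 → 1² + 0² + 5² = 1 + 0 + 25 = 26
26 = (4,2)_6 → 4² + 2² = 16 + 4 = 20
20 = (3,2)_6 → 3² + 2² = 9 + 4 = 13
13 = (2,1)_6 → 2² + 1² = 4 + 1 = 5
5 = (5)_6 → 5² = 25
25 = (4,1)_6 → 4² + 1² = 16 + 1 = 17  — 17 already appeared earlier.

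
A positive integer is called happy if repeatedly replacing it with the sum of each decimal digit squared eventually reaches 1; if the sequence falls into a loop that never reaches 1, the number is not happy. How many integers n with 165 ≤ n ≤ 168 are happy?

165: 165 → 62 → 40 → 16 → 37 → 58 → 89 → 145 → 42 → 20 → 4 → 16  (repeats 16)
166: 166 → 73 → 58 → 89 → 145 → 42 → 20 → 4 → 16 → 37 → 58  (repeats 58)
167: 167 → 86 → 100 → 1  (reaches 1)
168: 168 → 101 → 2 → 4 → 16 → 37 → 58 → 89 → 145 → 42 → 20 → 4  (repeats 4)
happy: 167

1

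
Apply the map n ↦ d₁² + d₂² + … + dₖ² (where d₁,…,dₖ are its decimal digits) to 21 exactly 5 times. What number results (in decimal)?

89

21 → 2² + 1² = 4 + 1 = 5
5 → 5² = 25
25 → 2² + 5² = 4 + 25 = 29
29 → 2² + 9² = 4 + 81 = 85
85 → 8² + 5² = 64 + 25 = 89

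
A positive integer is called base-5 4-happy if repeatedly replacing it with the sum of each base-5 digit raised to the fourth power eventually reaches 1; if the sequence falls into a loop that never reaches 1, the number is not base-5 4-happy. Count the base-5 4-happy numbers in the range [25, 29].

25: 25 → 1  (reaches 1)
26: 26 → 2 → 16 → 82 → 98 → 418 → 244 → 594 → 674 → 514 → 528 → 338 → 194 → 354 → 528  (repeats 528)
27: 27 → 17 → 97 → 353 → 353  (repeats 353)
28: 28 → 82 → 98 → 418 → 244 → 594 → 674 → 514 → 528 → 338 → 194 → 354 → 528  (repeats 528)
29: 29 → 257 → 33 → 83 → 163 → 99 → 593 → 499 → 849 → 595 → 593  (repeats 593)
base-5 4-happy: 25

1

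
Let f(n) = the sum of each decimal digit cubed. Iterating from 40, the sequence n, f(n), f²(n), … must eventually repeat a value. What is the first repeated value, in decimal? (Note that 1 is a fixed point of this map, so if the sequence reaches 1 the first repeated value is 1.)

133

40 → 4³ + 0³ = 64
64 → 6³ + 4³ = 280
280 → 2³ + 8³ + 0³ = 520
520 → 5³ + 2³ + 0³ = 133
133 → 1³ + 3³ + 3³ = 55
55 → 5³ + 5³ = 250
250 → 2³ + 5³ + 0³ = 133  — 133 already appeared earlier.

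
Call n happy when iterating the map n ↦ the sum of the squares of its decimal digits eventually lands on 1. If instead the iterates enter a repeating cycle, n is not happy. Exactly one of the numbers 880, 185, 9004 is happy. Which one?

880: 880 → 128 → 69 → 117 → 51 → 26 → 40 → 16 → 37 → 58 → 89 → 145 → 42 → 20 → 4 → 16  — repeats 16 (not happy)
185: 185 → 90 → 81 → 65 → 61 → 37 → 58 → 89 → 145 → 42 → 20 → 4 → 16 → 37  — repeats 37 (not happy)
9004: 9004 → 97 → 130 → 10 → 1  — reaches 1 (happy)

9004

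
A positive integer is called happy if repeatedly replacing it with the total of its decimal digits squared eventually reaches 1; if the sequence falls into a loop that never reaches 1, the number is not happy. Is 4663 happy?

4663 → 4² + 6² + 6² + 3² = 16 + 36 + 36 + 9 = 97
97 → 9² + 7² = 81 + 49 = 130
130 → 1² + 3² + 0² = 1 + 9 + 0 = 10
10 → 1² + 0² = 1 + 0 = 1  — reached 1.

happy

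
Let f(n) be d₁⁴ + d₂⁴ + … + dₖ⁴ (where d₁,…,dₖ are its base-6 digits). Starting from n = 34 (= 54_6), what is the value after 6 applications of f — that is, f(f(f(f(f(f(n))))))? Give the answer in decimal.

34 = (5,4)_6 → 5⁴ + 4⁴ = 625 + 256 = 881
881 = (4,0,2,5)_6 → 4⁴ + 0⁴ + 2⁴ + 5⁴ = 256 + 0 + 16 + 625 = 897
897 = (4,0,5,3)_6 → 4⁴ + 0⁴ + 5⁴ + 3⁴ = 256 + 0 + 625 + 81 = 962
962 = (4,2,4,2)_6 → 4⁴ + 2⁴ + 4⁴ + 2⁴ = 256 + 16 + 256 + 16 = 544
544 = (2,3,0,4)_6 → 2⁴ + 3⁴ + 0⁴ + 4⁴ = 16 + 81 + 0 + 256 = 353
353 = (1,3,4,5)_6 → 1⁴ + 3⁴ + 4⁴ + 5⁴ = 1 + 81 + 256 + 625 = 963

963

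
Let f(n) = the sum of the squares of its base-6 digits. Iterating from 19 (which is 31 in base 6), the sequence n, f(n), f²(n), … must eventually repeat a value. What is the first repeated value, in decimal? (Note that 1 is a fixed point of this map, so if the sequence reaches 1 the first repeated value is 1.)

19 = (3,1)_6 → 3² + 1² = 9 + 1 = 10
10 = (1,4)_6 → 1² + 4² = 1 + 16 = 17
17 = (2,5)_6 → 2² + 5² = 4 + 25 = 29
29 = (4,5)_6 → 4² + 5² = 16 + 25 = 41
41 = (1,0,5)_6 → 1² + 0² + 5² = 1 + 0 + 25 = 26
26 = (4,2)_6 → 4² + 2² = 16 + 4 = 20
20 = (3,2)_6 → 3² + 2² = 9 + 4 = 13
13 = (2,1)_6 → 2² + 1² = 4 + 1 = 5
5 = (5)_6 → 5² = 25
25 = (4,1)_6 → 4² + 1² = 16 + 1 = 17  — 17 already appeared earlier.

17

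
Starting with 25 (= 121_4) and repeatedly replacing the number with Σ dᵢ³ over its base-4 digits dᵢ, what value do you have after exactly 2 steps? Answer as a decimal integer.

16

25 = (1,2,1)_4 → 1³ + 2³ + 1³ = 10
10 = (2,2)_4 → 2³ + 2³ = 16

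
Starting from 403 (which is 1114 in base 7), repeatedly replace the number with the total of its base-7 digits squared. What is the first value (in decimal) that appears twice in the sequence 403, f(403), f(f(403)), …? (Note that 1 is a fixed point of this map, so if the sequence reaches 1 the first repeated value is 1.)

403 = (1,1,1,4)_7 → 19
19 = (2,5)_7 → 29
29 = (4,1)_7 → 17
17 = (2,3)_7 → 13
13 = (1,6)_7 → 37
37 = (5,2)_7 → 29  — 29 already appeared earlier.

29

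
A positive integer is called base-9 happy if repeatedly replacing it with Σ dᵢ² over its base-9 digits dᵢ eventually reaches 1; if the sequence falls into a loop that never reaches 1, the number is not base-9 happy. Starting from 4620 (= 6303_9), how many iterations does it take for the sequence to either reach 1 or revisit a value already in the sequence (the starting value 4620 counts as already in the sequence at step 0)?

5

4620 = (6,3,0,3)_9 → 6² + 3² + 0² + 3² = 54
54 = (6,0)_9 → 6² + 0² = 36
36 = (4,0)_9 → 4² + 0² = 16
16 = (1,7)_9 → 1² + 7² = 50
50 = (5,5)_9 → 5² + 5² = 50  — 50 repeats.
That took 5 steps.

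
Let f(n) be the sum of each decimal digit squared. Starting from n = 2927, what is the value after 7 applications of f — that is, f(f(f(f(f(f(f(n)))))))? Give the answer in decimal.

89

2927 → 2² + 9² + 2² + 7² = 4 + 81 + 4 + 49 = 138
138 → 1² + 3² + 8² = 1 + 9 + 64 = 74
74 → 7² + 4² = 49 + 16 = 65
65 → 6² + 5² = 36 + 25 = 61
61 → 6² + 1² = 36 + 1 = 37
37 → 3² + 7² = 9 + 49 = 58
58 → 5² + 8² = 25 + 64 = 89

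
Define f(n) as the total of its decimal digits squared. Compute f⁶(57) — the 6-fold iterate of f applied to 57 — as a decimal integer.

89

57 → 5² + 7² = 25 + 49 = 74
74 → 7² + 4² = 49 + 16 = 65
65 → 6² + 5² = 36 + 25 = 61
61 → 6² + 1² = 36 + 1 = 37
37 → 3² + 7² = 9 + 49 = 58
58 → 5² + 8² = 25 + 64 = 89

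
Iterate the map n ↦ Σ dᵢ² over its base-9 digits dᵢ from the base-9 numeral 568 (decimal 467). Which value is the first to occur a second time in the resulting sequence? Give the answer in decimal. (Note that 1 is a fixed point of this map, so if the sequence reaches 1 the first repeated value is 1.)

467 = (5,6,8)_9 → 5² + 6² + 8² = 125
125 = (1,4,8)_9 → 1² + 4² + 8² = 81
81 = (1,0,0)_9 → 1² + 0² + 0² = 1  — reached the fixed point 1.
1 → 1, so 1 is the first repeated value.

1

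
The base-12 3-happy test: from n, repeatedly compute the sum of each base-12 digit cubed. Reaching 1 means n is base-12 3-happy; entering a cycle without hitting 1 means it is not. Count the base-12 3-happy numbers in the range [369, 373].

3

369: 369 → 953 → 684 → 793 → 342 → 288 → 8 → 512 → 755 → 1464 → 1008 → 343 → 415 → 1351 → 1136 → 1855 → 1344 → 793  — not base-12 3-happy
370: 370 → 1224 → 728 → 637 → 190 → 1028 → 856 → 1520 → 1728 → 1  — base-12 3-happy
371: 371 → 1555 → 2072 → 585 → 793 → 342 → 288 → 8 → 512 → 755 → 1464 → 1008 → 343 → 415 → 1351 → 1136 → 1855 → 1344 → 793  — not base-12 3-happy
372: 372 → 351 → 160 → 66 → 341 → 197 → 190 → 1028 → 856 → 1520 → 1728 → 1  — base-12 3-happy
373: 373 → 352 → 197 → 190 → 1028 → 856 → 1520 → 1728 → 1  — base-12 3-happy
base-12 3-happy: 370, 372, 373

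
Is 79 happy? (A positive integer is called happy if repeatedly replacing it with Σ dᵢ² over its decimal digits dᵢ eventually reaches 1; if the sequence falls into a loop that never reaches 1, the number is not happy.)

happy

79 → 7² + 9² = 49 + 81 = 130
130 → 1² + 3² + 0² = 1 + 9 + 0 = 10
10 → 1² + 0² = 1 + 0 = 1  — reached 1.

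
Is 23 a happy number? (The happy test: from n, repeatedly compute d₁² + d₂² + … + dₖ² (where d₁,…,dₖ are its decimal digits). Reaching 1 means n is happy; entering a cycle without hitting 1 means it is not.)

happy

23 → 2² + 3² = 4 + 9 = 13
13 → 1² + 3² = 1 + 9 = 10
10 → 1² + 0² = 1 + 0 = 1  — reached 1.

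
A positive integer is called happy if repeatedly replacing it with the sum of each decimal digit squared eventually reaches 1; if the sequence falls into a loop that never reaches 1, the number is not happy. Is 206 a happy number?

not happy

206 → 40
40 → 16
16 → 37
37 → 58
58 → 89
89 → 145
145 → 42
42 → 20
20 → 4
4 → 16  — 16 already seen; the sequence cycles without reaching 1.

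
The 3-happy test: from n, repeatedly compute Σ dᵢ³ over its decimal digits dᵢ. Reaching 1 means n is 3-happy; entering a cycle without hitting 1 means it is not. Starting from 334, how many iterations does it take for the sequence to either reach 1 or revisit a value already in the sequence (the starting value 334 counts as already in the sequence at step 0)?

334 → 118
118 → 514
514 → 190
190 → 730
730 → 370
370 → 370  — 370 repeats.
That took 6 steps.

6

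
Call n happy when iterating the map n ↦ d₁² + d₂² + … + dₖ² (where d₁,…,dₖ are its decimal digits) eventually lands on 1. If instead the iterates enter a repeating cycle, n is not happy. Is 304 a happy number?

304 → 3² + 0² + 4² = 9 + 0 + 16 = 25
25 → 2² + 5² = 4 + 25 = 29
29 → 2² + 9² = 4 + 81 = 85
85 → 8² + 5² = 64 + 25 = 89
89 → 8² + 9² = 64 + 81 = 145
145 → 1² + 4² + 5² = 1 + 16 + 25 = 42
42 → 4² + 2² = 16 + 4 = 20
20 → 2² + 0² = 4 + 0 = 4
4 → 4² = 16
16 → 1² + 6² = 1 + 36 = 37
37 → 3² + 7² = 9 + 49 = 58
58 → 5² + 8² = 25 + 64 = 89  — 89 already seen; the sequence cycles without reaching 1.

not happy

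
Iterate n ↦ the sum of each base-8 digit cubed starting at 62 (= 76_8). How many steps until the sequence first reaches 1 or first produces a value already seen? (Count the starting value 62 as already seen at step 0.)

6

62 = (7,6)_8 → 7³ + 6³ = 559
559 = (1,0,5,7)_8 → 1³ + 0³ + 5³ + 7³ = 469
469 = (7,2,5)_8 → 7³ + 2³ + 5³ = 476
476 = (7,3,4)_8 → 7³ + 3³ + 4³ = 434
434 = (6,6,2)_8 → 6³ + 6³ + 2³ = 440
440 = (6,7,0)_8 → 6³ + 7³ + 0³ = 559  — 559 repeats.
That took 6 steps.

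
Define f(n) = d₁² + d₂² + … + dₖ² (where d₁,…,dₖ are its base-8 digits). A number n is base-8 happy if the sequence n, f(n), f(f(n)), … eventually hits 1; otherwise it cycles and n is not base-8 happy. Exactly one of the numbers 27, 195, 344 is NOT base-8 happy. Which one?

27: 27 → 18 → 8 → 1  — reaches 1 (base-8 happy)
195: 195 → 18 → 8 → 1  — reaches 1 (base-8 happy)
344: 344 → 34 → 20 → 20  — repeats 20 (not base-8 happy)

344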